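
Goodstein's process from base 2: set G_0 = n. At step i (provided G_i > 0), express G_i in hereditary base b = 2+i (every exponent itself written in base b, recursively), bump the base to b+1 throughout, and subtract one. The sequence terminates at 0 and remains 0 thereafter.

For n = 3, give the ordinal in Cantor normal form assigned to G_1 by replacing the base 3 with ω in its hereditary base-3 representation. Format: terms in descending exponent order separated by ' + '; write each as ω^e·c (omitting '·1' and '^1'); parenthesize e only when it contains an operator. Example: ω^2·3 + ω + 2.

ω

[0] 3 ≡ 2 + 1 (base 2). Lift 3: 4. −1: 3.
[1] 3 ≡ 3 (base 3). Lift 4: 4. −1: 3.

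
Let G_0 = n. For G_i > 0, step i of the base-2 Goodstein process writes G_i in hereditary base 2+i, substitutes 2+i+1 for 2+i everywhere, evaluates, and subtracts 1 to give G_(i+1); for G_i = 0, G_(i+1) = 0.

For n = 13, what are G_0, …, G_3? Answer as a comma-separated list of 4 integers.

G_0=13  [base 2] 2^(2 + 1) + 2^2 + 1  →[2↦3]→  3^(3 + 1) + 3^3 + 1 = 109  −1 ⇒ G_1=108
G_1=108  [base 3] 3^(3 + 1) + 3^3  →[3↦4]→  4^(4 + 1) + 4^4 = 1280  −1 ⇒ G_2=1279
G_2=1279  [base 4] 4^(4 + 1) + 3·4^3 + 3·4^2 + 3·4 + 3  →[4↦5]→  5^(5 + 1) + 3·5^3 + 3·5^2 + 3·5 + 3 = 16093  −1 ⇒ G_3=16092

13, 108, 1279, 16092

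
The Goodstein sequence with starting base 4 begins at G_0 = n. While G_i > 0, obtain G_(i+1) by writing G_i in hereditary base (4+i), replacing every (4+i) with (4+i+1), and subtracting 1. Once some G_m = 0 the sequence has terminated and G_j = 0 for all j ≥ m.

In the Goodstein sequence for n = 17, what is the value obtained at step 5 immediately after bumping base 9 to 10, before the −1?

(0) 17|_4 = 4^2 + 1 ↦ 5^2 + 1|_5 = 26 ⇒ 25
(1) 25|_5 = 5^2 ↦ 6^2|_6 = 36 ⇒ 35
(2) 35|_6 = 5·6 + 5 ↦ 5·7 + 5|_7 = 40 ⇒ 39
(3) 39|_7 = 5·7 + 4 ↦ 5·8 + 4|_8 = 44 ⇒ 43
(4) 43|_8 = 5·8 + 3 ↦ 5·9 + 3|_9 = 48 ⇒ 47
(5) 47|_9 = 5·9 + 2 ↦ 5·10 + 2|_10 = 52 ⇒ 51

52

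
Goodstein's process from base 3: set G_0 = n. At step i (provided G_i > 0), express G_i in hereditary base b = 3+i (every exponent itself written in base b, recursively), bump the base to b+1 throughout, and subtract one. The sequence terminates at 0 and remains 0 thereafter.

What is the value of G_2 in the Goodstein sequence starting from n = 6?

i=0: 6 = 2·3 (b=3); 3→4: 2·4 = 8; 8−1 = 7
i=1: 7 = 4 + 3 (b=4); 4→5: 5 + 3 = 8; 8−1 = 7
i=2: 7 = 5 + 2 (b=5); 5→6: 6 + 2 = 8; 8−1 = 7

7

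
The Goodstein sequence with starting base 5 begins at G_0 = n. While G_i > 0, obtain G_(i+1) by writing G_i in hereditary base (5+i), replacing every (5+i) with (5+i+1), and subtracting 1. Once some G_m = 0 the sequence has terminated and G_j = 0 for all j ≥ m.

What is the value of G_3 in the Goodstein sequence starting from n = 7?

(0) 7|_5 = 5 + 2 ↦ 6 + 2|_6 = 8 ⇒ 7
(1) 7|_6 = 6 + 1 ↦ 7 + 1|_7 = 8 ⇒ 7
(2) 7|_7 = 7 ↦ 8|_8 = 8 ⇒ 7
(3) 7|_8 = 7 ↦ 7|_9 = 7 ⇒ 6

7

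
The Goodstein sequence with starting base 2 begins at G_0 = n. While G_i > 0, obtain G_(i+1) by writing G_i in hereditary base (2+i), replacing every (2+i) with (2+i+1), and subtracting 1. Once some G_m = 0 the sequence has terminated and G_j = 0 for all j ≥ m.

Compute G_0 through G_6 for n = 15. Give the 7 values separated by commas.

i=0: 15 = 2^(2 + 1) + 2^2 + 2 + 1 (b=2); 2→3: 3^(3 + 1) + 3^3 + 3 + 1 = 112; 112−1 = 111
i=1: 111 = 3^(3 + 1) + 3^3 + 3 (b=3); 3→4: 4^(4 + 1) + 4^4 + 4 = 1284; 1284−1 = 1283
i=2: 1283 = 4^(4 + 1) + 4^4 + 3 (b=4); 4→5: 5^(5 + 1) + 5^5 + 3 = 18753; 18753−1 = 18752
i=3: 18752 = 5^(5 + 1) + 5^5 + 2 (b=5); 5→6: 6^(6 + 1) + 6^6 + 2 = 326594; 326594−1 = 326593
i=4: 326593 = 6^(6 + 1) + 6^6 + 1 (b=6); 6→7: 7^(7 + 1) + 7^7 + 1 = 6588345; 6588345−1 = 6588344
i=5: 6588344 = 7^(7 + 1) + 7^7 (b=7); 7→8: 8^(8 + 1) + 8^8 = 150994944; 150994944−1 = 150994943

15, 111, 1283, 18752, 326593, 6588344, 150994943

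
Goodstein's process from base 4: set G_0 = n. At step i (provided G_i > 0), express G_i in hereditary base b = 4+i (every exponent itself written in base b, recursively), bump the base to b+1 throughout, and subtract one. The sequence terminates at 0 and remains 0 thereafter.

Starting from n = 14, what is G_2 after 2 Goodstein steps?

G_0 = 14. HB_4(14) = 3·4 + 2. Bump = 17. G_1 = 16.
G_1 = 16. HB_5(16) = 3·5 + 1. Bump = 19. G_2 = 18.
G_2 = 18. HB_6(18) = 3·6. Bump = 21. G_3 = 20.

18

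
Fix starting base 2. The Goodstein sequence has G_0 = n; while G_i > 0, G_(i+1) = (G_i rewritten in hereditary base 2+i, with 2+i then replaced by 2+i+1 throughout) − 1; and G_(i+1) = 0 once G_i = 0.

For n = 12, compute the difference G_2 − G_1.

958

G_0=12  [base 2] 2^(2 + 1) + 2^2  →[2↦3]→  3^(3 + 1) + 3^3 = 108  −1 ⇒ G_1=107
G_1=107  [base 3] 3^(3 + 1) + 2·3^2 + 2·3 + 2  →[3↦4]→  4^(4 + 1) + 2·4^2 + 2·4 + 2 = 1066  −1 ⇒ G_2=1065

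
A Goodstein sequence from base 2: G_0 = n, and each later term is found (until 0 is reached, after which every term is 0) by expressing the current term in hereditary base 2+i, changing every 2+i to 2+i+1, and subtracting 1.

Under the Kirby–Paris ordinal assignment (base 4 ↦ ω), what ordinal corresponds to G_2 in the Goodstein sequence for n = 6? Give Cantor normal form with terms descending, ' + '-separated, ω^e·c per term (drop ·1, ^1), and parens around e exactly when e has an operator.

base 2: 6 = 2^2 + 2; at 3: 3^3 + 3 = 30; next = 29
base 3: 29 = 3^3 + 2; at 4: 4^4 + 2 = 258; next = 257
base 4: 257 = 4^4 + 1; at 5: 5^5 + 1 = 3126; next = 3125

ω^ω + 1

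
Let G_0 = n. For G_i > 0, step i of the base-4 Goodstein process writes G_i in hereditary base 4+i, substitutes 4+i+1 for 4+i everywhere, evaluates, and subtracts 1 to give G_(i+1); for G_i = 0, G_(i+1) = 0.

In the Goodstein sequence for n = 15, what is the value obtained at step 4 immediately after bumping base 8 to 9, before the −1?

25

base 4: 15 = 3·4 + 3; at 5: 3·5 + 3 = 18; next = 17
base 5: 17 = 3·5 + 2; at 6: 3·6 + 2 = 20; next = 19
base 6: 19 = 3·6 + 1; at 7: 3·7 + 1 = 22; next = 21
base 7: 21 = 3·7; at 8: 3·8 = 24; next = 23
base 8: 23 = 2·8 + 7; at 9: 2·9 + 7 = 25; next = 24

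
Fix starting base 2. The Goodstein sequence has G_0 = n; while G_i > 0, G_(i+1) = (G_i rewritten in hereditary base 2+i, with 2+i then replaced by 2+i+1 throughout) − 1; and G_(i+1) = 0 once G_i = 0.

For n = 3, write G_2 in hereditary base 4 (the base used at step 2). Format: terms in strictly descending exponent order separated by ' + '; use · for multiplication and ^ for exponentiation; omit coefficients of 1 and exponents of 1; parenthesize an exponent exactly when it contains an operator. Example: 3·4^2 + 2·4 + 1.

[0] 3 ≡ 2 + 1 (base 2). Lift 3: 4. −1: 3.
[1] 3 ≡ 3 (base 3). Lift 4: 4. −1: 3.
[2] 3 ≡ 3 (base 4). Lift 5: 3. −1: 2.

3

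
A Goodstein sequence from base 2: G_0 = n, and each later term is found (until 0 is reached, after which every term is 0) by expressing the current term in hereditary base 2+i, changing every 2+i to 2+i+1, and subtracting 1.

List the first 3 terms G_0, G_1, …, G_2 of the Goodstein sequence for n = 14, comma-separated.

G_0=14  [base 2] 2^(2 + 1) + 2^2 + 2  →[2↦3]→  3^(3 + 1) + 3^3 + 3 = 111  −1 ⇒ G_1=110
G_1=110  [base 3] 3^(3 + 1) + 3^3 + 2  →[3↦4]→  4^(4 + 1) + 4^4 + 2 = 1282  −1 ⇒ G_2=1281

14, 110, 1281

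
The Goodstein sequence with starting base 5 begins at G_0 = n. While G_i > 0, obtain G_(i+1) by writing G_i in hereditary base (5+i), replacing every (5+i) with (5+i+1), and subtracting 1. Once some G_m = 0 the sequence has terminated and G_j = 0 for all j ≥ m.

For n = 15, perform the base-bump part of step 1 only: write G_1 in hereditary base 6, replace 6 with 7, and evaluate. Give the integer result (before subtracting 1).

base 5: 15 = 3·5; at 6: 3·6 = 18; next = 17
base 6: 17 = 2·6 + 5; at 7: 2·7 + 5 = 19; next = 18

19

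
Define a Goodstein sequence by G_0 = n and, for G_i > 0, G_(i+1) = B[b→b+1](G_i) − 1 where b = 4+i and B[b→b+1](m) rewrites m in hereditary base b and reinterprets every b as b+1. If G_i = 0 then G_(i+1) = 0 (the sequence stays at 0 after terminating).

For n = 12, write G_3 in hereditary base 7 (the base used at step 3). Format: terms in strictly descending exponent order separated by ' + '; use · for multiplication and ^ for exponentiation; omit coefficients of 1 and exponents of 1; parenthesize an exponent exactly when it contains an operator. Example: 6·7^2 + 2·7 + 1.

2·7 + 2

12 —HB4→ 3·4 —bump→ 3·5 = 15 —(−1)→ 14
14 —HB5→ 2·5 + 4 —bump→ 2·6 + 4 = 16 —(−1)→ 15
15 —HB6→ 2·6 + 3 —bump→ 2·7 + 3 = 17 —(−1)→ 16
16 —HB7→ 2·7 + 2 —bump→ 2·8 + 2 = 18 —(−1)→ 17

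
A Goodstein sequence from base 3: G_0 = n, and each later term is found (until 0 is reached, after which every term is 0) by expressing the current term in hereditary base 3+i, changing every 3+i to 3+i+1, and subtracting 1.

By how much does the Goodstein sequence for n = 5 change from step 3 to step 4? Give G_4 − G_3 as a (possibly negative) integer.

G_0 = 5. HB_3(5) = 3 + 2. Bump = 6. G_1 = 5.
G_1 = 5. HB_4(5) = 4 + 1. Bump = 6. G_2 = 5.
G_2 = 5. HB_5(5) = 5. Bump = 6. G_3 = 5.
G_3 = 5. HB_6(5) = 5. Bump = 5. G_4 = 4.

-1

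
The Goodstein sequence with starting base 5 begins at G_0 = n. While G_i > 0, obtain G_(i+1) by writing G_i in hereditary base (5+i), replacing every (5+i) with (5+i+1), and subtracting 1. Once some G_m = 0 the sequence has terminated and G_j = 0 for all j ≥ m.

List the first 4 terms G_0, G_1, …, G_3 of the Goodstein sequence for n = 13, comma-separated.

G_0 = 13. HB_5(13) = 2·5 + 3. Bump = 15. G_1 = 14.
G_1 = 14. HB_6(14) = 2·6 + 2. Bump = 16. G_2 = 15.
G_2 = 15. HB_7(15) = 2·7 + 1. Bump = 17. G_3 = 16.

13, 14, 15, 16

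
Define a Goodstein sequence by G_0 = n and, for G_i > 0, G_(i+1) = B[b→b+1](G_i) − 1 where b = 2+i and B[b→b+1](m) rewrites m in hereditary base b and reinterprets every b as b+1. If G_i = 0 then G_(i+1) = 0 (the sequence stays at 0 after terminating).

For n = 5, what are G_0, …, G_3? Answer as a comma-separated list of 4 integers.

G_0 = 5. HB_2(5) = 2^2 + 1. Bump = 28. G_1 = 27.
G_1 = 27. HB_3(27) = 3^3. Bump = 256. G_2 = 255.
G_2 = 255. HB_4(255) = 3·4^3 + 3·4^2 + 3·4 + 3. Bump = 468. G_3 = 467.

5, 27, 255, 467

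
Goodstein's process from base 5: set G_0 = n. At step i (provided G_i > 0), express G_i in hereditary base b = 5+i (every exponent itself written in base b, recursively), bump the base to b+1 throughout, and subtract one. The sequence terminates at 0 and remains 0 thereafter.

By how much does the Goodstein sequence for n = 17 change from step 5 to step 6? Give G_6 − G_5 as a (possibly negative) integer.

1

G_0 = 17. HB_5(17) = 3·5 + 2. Bump = 20. G_1 = 19.
G_1 = 19. HB_6(19) = 3·6 + 1. Bump = 22. G_2 = 21.
G_2 = 21. HB_7(21) = 3·7. Bump = 24. G_3 = 23.
G_3 = 23. HB_8(23) = 2·8 + 7. Bump = 25. G_4 = 24.
G_4 = 24. HB_9(24) = 2·9 + 6. Bump = 26. G_5 = 25.
G_5 = 25. HB_10(25) = 2·10 + 5. Bump = 27. G_6 = 26.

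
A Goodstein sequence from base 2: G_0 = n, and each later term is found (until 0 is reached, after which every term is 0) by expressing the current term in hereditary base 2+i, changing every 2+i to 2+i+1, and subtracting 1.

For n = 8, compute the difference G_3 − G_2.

5757

i=0: 8 = 2^(2 + 1) (b=2); 2→3: 3^(3 + 1) = 81; 81−1 = 80
i=1: 80 = 2·3^3 + 2·3^2 + 2·3 + 2 (b=3); 3→4: 2·4^4 + 2·4^2 + 2·4 + 2 = 554; 554−1 = 553
i=2: 553 = 2·4^4 + 2·4^2 + 2·4 + 1 (b=4); 4→5: 2·5^5 + 2·5^2 + 2·5 + 1 = 6311; 6311−1 = 6310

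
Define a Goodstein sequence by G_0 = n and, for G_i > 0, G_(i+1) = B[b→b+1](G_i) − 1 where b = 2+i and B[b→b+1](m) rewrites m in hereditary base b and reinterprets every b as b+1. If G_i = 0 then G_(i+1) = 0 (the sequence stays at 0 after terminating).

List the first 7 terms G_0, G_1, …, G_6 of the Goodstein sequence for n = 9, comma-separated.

9, 81, 1023, 9842, 140743, 2471826, 50333399

G_0 = 9. HB_2(9) = 2^(2 + 1) + 1. Bump = 82. G_1 = 81.
G_1 = 81. HB_3(81) = 3^(3 + 1). Bump = 1024. G_2 = 1023.
G_2 = 1023. HB_4(1023) = 3·4^4 + 3·4^3 + 3·4^2 + 3·4 + 3. Bump = 9843. G_3 = 9842.
G_3 = 9842. HB_5(9842) = 3·5^5 + 3·5^3 + 3·5^2 + 3·5 + 2. Bump = 140744. G_4 = 140743.
G_4 = 140743. HB_6(140743) = 3·6^6 + 3·6^3 + 3·6^2 + 3·6 + 1. Bump = 2471827. G_5 = 2471826.
G_5 = 2471826. HB_7(2471826) = 3·7^7 + 3·7^3 + 3·7^2 + 3·7. Bump = 50333400. G_6 = 50333399.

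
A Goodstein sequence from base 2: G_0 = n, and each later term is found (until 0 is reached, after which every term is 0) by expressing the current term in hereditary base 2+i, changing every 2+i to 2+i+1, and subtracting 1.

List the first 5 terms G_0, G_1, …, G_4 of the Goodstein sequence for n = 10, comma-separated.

10, 83, 1025, 15625, 279935

base 2: 10 = 2^(2 + 1) + 2; at 3: 3^(3 + 1) + 3 = 84; next = 83
base 3: 83 = 3^(3 + 1) + 2; at 4: 4^(4 + 1) + 2 = 1026; next = 1025
base 4: 1025 = 4^(4 + 1) + 1; at 5: 5^(5 + 1) + 1 = 15626; next = 15625
base 5: 15625 = 5^(5 + 1); at 6: 6^(6 + 1) = 279936; next = 279935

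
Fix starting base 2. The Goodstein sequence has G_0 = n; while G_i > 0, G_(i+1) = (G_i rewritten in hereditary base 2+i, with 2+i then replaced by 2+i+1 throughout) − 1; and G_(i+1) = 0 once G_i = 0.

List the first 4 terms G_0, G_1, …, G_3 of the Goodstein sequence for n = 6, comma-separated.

G_0 = 6. HB_2(6) = 2^2 + 2. Bump = 30. G_1 = 29.
G_1 = 29. HB_3(29) = 3^3 + 2. Bump = 258. G_2 = 257.
G_2 = 257. HB_4(257) = 4^4 + 1. Bump = 3126. G_3 = 3125.

6, 29, 257, 3125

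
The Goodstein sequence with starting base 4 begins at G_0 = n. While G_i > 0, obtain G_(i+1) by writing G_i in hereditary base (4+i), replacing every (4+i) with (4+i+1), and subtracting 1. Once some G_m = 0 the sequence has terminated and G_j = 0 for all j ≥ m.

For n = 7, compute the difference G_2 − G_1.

step 0: 7 = 4 + 3; sub 5 for 4: 5 + 3; = 8; G_1 = 8−1 = 7
step 1: 7 = 5 + 2; sub 6 for 5: 6 + 2; = 8; G_2 = 8−1 = 7

0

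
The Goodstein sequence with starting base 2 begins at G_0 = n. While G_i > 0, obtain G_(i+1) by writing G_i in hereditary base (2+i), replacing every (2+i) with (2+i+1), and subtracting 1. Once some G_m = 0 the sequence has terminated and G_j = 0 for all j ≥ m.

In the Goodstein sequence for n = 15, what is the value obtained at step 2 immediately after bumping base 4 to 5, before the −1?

18753

G_0=15  [base 2] 2^(2 + 1) + 2^2 + 2 + 1  →[2↦3]→  3^(3 + 1) + 3^3 + 3 + 1 = 112  −1 ⇒ G_1=111
G_1=111  [base 3] 3^(3 + 1) + 3^3 + 3  →[3↦4]→  4^(4 + 1) + 4^4 + 4 = 1284  −1 ⇒ G_2=1283
G_2=1283  [base 4] 4^(4 + 1) + 4^4 + 3  →[4↦5]→  5^(5 + 1) + 5^5 + 3 = 18753  −1 ⇒ G_3=18752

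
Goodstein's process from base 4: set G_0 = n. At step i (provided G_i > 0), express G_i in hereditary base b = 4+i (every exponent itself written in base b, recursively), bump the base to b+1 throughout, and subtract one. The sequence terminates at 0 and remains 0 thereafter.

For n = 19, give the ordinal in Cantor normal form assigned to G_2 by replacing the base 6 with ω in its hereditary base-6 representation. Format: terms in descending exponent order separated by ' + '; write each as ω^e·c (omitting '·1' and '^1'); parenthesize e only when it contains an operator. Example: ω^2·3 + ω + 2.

(0) 19|_4 = 4^2 + 3 ↦ 5^2 + 3|_5 = 28 ⇒ 27
(1) 27|_5 = 5^2 + 2 ↦ 6^2 + 2|_6 = 38 ⇒ 37
(2) 37|_6 = 6^2 + 1 ↦ 7^2 + 1|_7 = 50 ⇒ 49

ω^2 + 1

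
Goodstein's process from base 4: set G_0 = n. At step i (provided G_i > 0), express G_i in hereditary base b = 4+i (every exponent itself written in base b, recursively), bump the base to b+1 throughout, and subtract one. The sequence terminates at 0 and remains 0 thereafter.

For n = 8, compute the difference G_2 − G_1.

0

G_0=8  [base 4] 2·4  →[4↦5]→  2·5 = 10  −1 ⇒ G_1=9
G_1=9  [base 5] 5 + 4  →[5↦6]→  6 + 4 = 10  −1 ⇒ G_2=9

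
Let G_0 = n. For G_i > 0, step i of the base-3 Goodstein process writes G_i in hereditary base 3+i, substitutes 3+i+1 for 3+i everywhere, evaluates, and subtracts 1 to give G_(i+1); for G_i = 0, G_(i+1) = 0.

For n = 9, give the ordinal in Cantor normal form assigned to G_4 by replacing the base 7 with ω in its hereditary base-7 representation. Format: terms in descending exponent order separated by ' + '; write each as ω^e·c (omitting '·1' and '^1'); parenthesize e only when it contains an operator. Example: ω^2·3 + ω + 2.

ω·3

step 0: 9 = 3^2; sub 4 for 3: 4^2; = 16; G_1 = 16−1 = 15
step 1: 15 = 3·4 + 3; sub 5 for 4: 3·5 + 3; = 18; G_2 = 18−1 = 17
step 2: 17 = 3·5 + 2; sub 6 for 5: 3·6 + 2; = 20; G_3 = 20−1 = 19
step 3: 19 = 3·6 + 1; sub 7 for 6: 3·7 + 1; = 22; G_4 = 22−1 = 21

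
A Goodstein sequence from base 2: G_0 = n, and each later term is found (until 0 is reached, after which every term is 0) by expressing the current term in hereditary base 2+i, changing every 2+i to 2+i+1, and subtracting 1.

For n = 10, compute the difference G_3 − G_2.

14600

i=0: 10 = 2^(2 + 1) + 2 (b=2); 2→3: 3^(3 + 1) + 3 = 84; 84−1 = 83
i=1: 83 = 3^(3 + 1) + 2 (b=3); 3→4: 4^(4 + 1) + 2 = 1026; 1026−1 = 1025
i=2: 1025 = 4^(4 + 1) + 1 (b=4); 4→5: 5^(5 + 1) + 1 = 15626; 15626−1 = 15625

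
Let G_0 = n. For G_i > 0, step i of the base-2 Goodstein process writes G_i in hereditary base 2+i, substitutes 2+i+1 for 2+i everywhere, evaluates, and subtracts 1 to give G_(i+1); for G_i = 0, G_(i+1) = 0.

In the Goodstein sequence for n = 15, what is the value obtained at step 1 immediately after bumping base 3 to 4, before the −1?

1284

G_0=15  [base 2] 2^(2 + 1) + 2^2 + 2 + 1  →[2↦3]→  3^(3 + 1) + 3^3 + 3 + 1 = 112  −1 ⇒ G_1=111
G_1=111  [base 3] 3^(3 + 1) + 3^3 + 3  →[3↦4]→  4^(4 + 1) + 4^4 + 4 = 1284  −1 ⇒ G_2=1283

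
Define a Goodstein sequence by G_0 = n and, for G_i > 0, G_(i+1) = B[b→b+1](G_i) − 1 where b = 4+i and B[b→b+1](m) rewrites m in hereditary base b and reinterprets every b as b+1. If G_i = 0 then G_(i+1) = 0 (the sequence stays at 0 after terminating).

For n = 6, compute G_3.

(0) 6|_4 = 4 + 2 ↦ 5 + 2|_5 = 7 ⇒ 6
(1) 6|_5 = 5 + 1 ↦ 6 + 1|_6 = 7 ⇒ 6
(2) 6|_6 = 6 ↦ 7|_7 = 7 ⇒ 6
(3) 6|_7 = 6 ↦ 6|_8 = 6 ⇒ 5

6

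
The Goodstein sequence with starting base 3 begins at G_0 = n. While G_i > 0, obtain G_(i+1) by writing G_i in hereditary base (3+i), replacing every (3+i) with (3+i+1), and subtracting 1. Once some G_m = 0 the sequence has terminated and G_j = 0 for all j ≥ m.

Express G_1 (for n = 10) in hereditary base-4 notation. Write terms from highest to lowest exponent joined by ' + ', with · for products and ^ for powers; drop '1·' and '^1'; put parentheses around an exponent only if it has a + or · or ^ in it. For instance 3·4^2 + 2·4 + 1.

4^2

G_0=10  [base 3] 3^2 + 1  →[3↦4]→  4^2 + 1 = 17  −1 ⇒ G_1=16
G_1=16  [base 4] 4^2  →[4↦5]→  5^2 = 25  −1 ⇒ G_2=24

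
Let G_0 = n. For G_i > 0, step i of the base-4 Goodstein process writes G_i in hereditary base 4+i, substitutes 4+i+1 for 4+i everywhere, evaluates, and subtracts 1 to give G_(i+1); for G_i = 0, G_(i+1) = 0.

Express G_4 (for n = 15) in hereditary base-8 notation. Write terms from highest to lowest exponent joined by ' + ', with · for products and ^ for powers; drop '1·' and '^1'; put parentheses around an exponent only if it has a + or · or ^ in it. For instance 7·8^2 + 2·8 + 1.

base 4: 15 = 3·4 + 3; at 5: 3·5 + 3 = 18; next = 17
base 5: 17 = 3·5 + 2; at 6: 3·6 + 2 = 20; next = 19
base 6: 19 = 3·6 + 1; at 7: 3·7 + 1 = 22; next = 21
base 7: 21 = 3·7; at 8: 3·8 = 24; next = 23
base 8: 23 = 2·8 + 7; at 9: 2·9 + 7 = 25; next = 24

2·8 + 7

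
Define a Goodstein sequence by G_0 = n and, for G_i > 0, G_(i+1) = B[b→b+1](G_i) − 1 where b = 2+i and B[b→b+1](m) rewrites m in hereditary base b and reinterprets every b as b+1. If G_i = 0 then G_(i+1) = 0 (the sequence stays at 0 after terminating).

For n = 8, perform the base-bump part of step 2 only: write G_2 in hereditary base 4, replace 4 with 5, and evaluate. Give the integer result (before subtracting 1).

[0] 8 ≡ 2^(2 + 1) (base 2). Lift 3: 81. −1: 80.
[1] 80 ≡ 2·3^3 + 2·3^2 + 2·3 + 2 (base 3). Lift 4: 554. −1: 553.
[2] 553 ≡ 2·4^4 + 2·4^2 + 2·4 + 1 (base 4). Lift 5: 6311. −1: 6310.

6311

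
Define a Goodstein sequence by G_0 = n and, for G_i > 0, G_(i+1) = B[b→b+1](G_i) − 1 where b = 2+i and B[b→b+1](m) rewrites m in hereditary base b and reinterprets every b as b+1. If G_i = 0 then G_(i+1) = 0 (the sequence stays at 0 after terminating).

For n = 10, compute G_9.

(0) 10|_2 = 2^(2 + 1) + 2 ↦ 3^(3 + 1) + 3|_3 = 84 ⇒ 83
(1) 83|_3 = 3^(3 + 1) + 2 ↦ 4^(4 + 1) + 2|_4 = 1026 ⇒ 1025
(2) 1025|_4 = 4^(4 + 1) + 1 ↦ 5^(5 + 1) + 1|_5 = 15626 ⇒ 15625
(3) 15625|_5 = 5^(5 + 1) ↦ 6^(6 + 1)|_6 = 279936 ⇒ 279935
(4) 279935|_6 = 5·6^6 + 5·6^5 + 5·6^4 + 5·6^3 + 5·6^2 + 5·6 + 5 ↦ 5·7^7 + 5·7^5 + 5·7^4 + 5·7^3 + 5·7^2 + 5·7 + 5|_7 = 4215755 ⇒ 4215754
(5) 4215754|_7 = 5·7^7 + 5·7^5 + 5·7^4 + 5·7^3 + 5·7^2 + 5·7 + 4 ↦ 5·8^8 + 5·8^5 + 5·8^4 + 5·8^3 + 5·8^2 + 5·8 + 4|_8 = 84073324 ⇒ 84073323
(6) 84073323|_8 = 5·8^8 + 5·8^5 + 5·8^4 + 5·8^3 + 5·8^2 + 5·8 + 3 ↦ 5·9^9 + 5·9^5 + 5·9^4 + 5·9^3 + 5·9^2 + 5·9 + 3|_9 = 1937434593 ⇒ 1937434592
(7) 1937434592|_9 = 5·9^9 + 5·9^5 + 5·9^4 + 5·9^3 + 5·9^2 + 5·9 + 2 ↦ 5·10^10 + 5·10^5 + 5·10^4 + 5·10^3 + 5·10^2 + 5·10 + 2|_10 = 50000555552 ⇒ 50000555551
(8) 50000555551|_10 = 5·10^10 + 5·10^5 + 5·10^4 + 5·10^3 + 5·10^2 + 5·10 + 1 ↦ 5·11^11 + 5·11^5 + 5·11^4 + 5·11^3 + 5·11^2 + 5·11 + 1|_11 = 1426559238831 ⇒ 1426559238830

1426559238830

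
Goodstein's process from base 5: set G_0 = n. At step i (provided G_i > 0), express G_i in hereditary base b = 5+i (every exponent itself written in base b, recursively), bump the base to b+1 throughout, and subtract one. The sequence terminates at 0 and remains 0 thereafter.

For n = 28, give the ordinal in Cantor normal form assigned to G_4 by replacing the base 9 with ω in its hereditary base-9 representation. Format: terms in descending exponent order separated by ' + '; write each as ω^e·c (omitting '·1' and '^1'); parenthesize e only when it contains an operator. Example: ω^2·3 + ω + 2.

base 5: 28 = 5^2 + 3; at 6: 6^2 + 3 = 39; next = 38
base 6: 38 = 6^2 + 2; at 7: 7^2 + 2 = 51; next = 50
base 7: 50 = 7^2 + 1; at 8: 8^2 + 1 = 65; next = 64
base 8: 64 = 8^2; at 9: 9^2 = 81; next = 80
base 9: 80 = 8·9 + 8; at 10: 8·10 + 8 = 88; next = 87

ω·8 + 8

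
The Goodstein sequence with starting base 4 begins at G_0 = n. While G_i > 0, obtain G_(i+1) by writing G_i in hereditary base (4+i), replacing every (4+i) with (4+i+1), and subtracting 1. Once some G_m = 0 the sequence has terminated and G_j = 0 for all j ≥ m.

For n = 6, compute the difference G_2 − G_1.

G_0 = 6. HB_4(6) = 4 + 2. Bump = 7. G_1 = 6.
G_1 = 6. HB_5(6) = 5 + 1. Bump = 7. G_2 = 6.

0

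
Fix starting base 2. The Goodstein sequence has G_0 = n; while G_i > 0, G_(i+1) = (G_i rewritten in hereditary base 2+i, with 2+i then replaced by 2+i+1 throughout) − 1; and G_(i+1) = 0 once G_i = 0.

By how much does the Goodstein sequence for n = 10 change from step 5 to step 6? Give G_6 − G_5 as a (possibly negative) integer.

79857569

[0] 10 ≡ 2^(2 + 1) + 2 (base 2). Lift 3: 84. −1: 83.
[1] 83 ≡ 3^(3 + 1) + 2 (base 3). Lift 4: 1026. −1: 1025.
[2] 1025 ≡ 4^(4 + 1) + 1 (base 4). Lift 5: 15626. −1: 15625.
[3] 15625 ≡ 5^(5 + 1) (base 5). Lift 6: 279936. −1: 279935.
[4] 279935 ≡ 5·6^6 + 5·6^5 + 5·6^4 + 5·6^3 + 5·6^2 + 5·6 + 5 (base 6). Lift 7: 4215755. −1: 4215754.
[5] 4215754 ≡ 5·7^7 + 5·7^5 + 5·7^4 + 5·7^3 + 5·7^2 + 5·7 + 4 (base 7). Lift 8: 84073324. −1: 84073323.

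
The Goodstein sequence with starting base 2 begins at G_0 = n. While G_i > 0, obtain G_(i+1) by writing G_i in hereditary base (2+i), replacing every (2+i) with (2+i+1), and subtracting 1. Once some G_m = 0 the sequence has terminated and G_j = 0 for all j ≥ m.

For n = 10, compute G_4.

(0) 10|_2 = 2^(2 + 1) + 2 ↦ 3^(3 + 1) + 3|_3 = 84 ⇒ 83
(1) 83|_3 = 3^(3 + 1) + 2 ↦ 4^(4 + 1) + 2|_4 = 1026 ⇒ 1025
(2) 1025|_4 = 4^(4 + 1) + 1 ↦ 5^(5 + 1) + 1|_5 = 15626 ⇒ 15625
(3) 15625|_5 = 5^(5 + 1) ↦ 6^(6 + 1)|_6 = 279936 ⇒ 279935
(4) 279935|_6 = 5·6^6 + 5·6^5 + 5·6^4 + 5·6^3 + 5·6^2 + 5·6 + 5 ↦ 5·7^7 + 5·7^5 + 5·7^4 + 5·7^3 + 5·7^2 + 5·7 + 5|_7 = 4215755 ⇒ 4215754

279935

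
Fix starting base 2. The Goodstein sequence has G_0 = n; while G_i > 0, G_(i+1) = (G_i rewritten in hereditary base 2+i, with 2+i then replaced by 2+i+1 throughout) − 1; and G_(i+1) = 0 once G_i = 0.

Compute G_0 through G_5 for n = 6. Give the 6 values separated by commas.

6, 29, 257, 3125, 46655, 98039

[0] 6 ≡ 2^2 + 2 (base 2). Lift 3: 30. −1: 29.
[1] 29 ≡ 3^3 + 2 (base 3). Lift 4: 258. −1: 257.
[2] 257 ≡ 4^4 + 1 (base 4). Lift 5: 3126. −1: 3125.
[3] 3125 ≡ 5^5 (base 5). Lift 6: 46656. −1: 46655.
[4] 46655 ≡ 5·6^5 + 5·6^4 + 5·6^3 + 5·6^2 + 5·6 + 5 (base 6). Lift 7: 98040. −1: 98039.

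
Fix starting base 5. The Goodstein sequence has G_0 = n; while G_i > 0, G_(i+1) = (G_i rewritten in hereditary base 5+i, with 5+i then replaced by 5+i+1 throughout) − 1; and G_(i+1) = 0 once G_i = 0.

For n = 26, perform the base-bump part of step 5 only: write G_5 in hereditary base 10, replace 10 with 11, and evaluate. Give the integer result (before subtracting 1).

69

step 0: 26 = 5^2 + 1; sub 6 for 5: 6^2 + 1; = 37; G_1 = 37−1 = 36
step 1: 36 = 6^2; sub 7 for 6: 7^2; = 49; G_2 = 49−1 = 48
step 2: 48 = 6·7 + 6; sub 8 for 7: 6·8 + 6; = 54; G_3 = 54−1 = 53
step 3: 53 = 6·8 + 5; sub 9 for 8: 6·9 + 5; = 59; G_4 = 59−1 = 58
step 4: 58 = 6·9 + 4; sub 10 for 9: 6·10 + 4; = 64; G_5 = 64−1 = 63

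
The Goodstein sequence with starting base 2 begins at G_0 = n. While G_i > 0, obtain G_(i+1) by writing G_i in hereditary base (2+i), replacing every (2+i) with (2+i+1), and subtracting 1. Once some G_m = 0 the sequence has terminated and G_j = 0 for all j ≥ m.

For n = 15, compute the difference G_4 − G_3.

307841

15 —HB2→ 2^(2 + 1) + 2^2 + 2 + 1 —bump→ 3^(3 + 1) + 3^3 + 3 + 1 = 112 —(−1)→ 111
111 —HB3→ 3^(3 + 1) + 3^3 + 3 —bump→ 4^(4 + 1) + 4^4 + 4 = 1284 —(−1)→ 1283
1283 —HB4→ 4^(4 + 1) + 4^4 + 3 —bump→ 5^(5 + 1) + 5^5 + 3 = 18753 —(−1)→ 18752
18752 —HB5→ 5^(5 + 1) + 5^5 + 2 —bump→ 6^(6 + 1) + 6^6 + 2 = 326594 —(−1)→ 326593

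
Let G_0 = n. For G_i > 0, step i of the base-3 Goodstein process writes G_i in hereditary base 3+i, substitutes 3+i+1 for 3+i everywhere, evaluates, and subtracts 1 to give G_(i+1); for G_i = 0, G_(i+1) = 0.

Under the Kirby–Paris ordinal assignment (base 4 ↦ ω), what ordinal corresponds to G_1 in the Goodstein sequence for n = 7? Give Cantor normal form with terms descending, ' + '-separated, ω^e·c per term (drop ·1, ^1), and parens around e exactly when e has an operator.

7 —HB3→ 2·3 + 1 —bump→ 2·4 + 1 = 9 —(−1)→ 8
8 —HB4→ 2·4 —bump→ 2·5 = 10 —(−1)→ 9

ω·2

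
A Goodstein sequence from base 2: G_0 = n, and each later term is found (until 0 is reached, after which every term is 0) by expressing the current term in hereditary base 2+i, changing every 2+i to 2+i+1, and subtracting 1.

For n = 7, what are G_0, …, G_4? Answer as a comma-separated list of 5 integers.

7, 30, 259, 3127, 46657

base 2: 7 = 2^2 + 2 + 1; at 3: 3^3 + 3 + 1 = 31; next = 30
base 3: 30 = 3^3 + 3; at 4: 4^4 + 4 = 260; next = 259
base 4: 259 = 4^4 + 3; at 5: 5^5 + 3 = 3128; next = 3127
base 5: 3127 = 5^5 + 2; at 6: 6^6 + 2 = 46658; next = 46657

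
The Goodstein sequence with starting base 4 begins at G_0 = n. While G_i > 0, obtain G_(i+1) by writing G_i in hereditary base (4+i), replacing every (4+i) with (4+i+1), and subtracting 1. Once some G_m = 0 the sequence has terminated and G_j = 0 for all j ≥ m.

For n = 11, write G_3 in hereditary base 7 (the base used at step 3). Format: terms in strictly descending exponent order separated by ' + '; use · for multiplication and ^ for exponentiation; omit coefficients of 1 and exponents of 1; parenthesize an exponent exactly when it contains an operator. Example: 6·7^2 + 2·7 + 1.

step 0: 11 = 2·4 + 3; sub 5 for 4: 2·5 + 3; = 13; G_1 = 13−1 = 12
step 1: 12 = 2·5 + 2; sub 6 for 5: 2·6 + 2; = 14; G_2 = 14−1 = 13
step 2: 13 = 2·6 + 1; sub 7 for 6: 2·7 + 1; = 15; G_3 = 15−1 = 14
step 3: 14 = 2·7; sub 8 for 7: 2·8; = 16; G_4 = 16−1 = 15

2·7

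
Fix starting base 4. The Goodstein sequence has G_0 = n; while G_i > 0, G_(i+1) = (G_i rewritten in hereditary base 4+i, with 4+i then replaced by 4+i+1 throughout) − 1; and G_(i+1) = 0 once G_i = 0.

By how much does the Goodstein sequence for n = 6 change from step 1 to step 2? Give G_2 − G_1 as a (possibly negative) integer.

0

6 —HB4→ 4 + 2 —bump→ 5 + 2 = 7 —(−1)→ 6
6 —HB5→ 5 + 1 —bump→ 6 + 1 = 7 —(−1)→ 6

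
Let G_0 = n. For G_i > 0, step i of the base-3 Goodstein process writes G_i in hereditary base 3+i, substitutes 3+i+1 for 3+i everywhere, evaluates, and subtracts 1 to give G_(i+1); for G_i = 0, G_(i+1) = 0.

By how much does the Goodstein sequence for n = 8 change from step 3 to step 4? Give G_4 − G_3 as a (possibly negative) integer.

0

G_0=8  [base 3] 2·3 + 2  →[3↦4]→  2·4 + 2 = 10  −1 ⇒ G_1=9
G_1=9  [base 4] 2·4 + 1  →[4↦5]→  2·5 + 1 = 11  −1 ⇒ G_2=10
G_2=10  [base 5] 2·5  →[5↦6]→  2·6 = 12  −1 ⇒ G_3=11
G_3=11  [base 6] 6 + 5  →[6↦7]→  7 + 5 = 12  −1 ⇒ G_4=11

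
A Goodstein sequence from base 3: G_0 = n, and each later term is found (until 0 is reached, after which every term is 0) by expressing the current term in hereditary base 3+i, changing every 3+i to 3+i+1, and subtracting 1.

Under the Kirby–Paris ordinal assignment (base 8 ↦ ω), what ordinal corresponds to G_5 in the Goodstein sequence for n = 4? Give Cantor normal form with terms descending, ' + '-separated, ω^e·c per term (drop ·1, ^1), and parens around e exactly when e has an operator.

(0) 4|_3 = 3 + 1 ↦ 4 + 1|_4 = 5 ⇒ 4
(1) 4|_4 = 4 ↦ 5|_5 = 5 ⇒ 4
(2) 4|_5 = 4 ↦ 4|_6 = 4 ⇒ 3
(3) 3|_6 = 3 ↦ 3|_7 = 3 ⇒ 2
(4) 2|_7 = 2 ↦ 2|_8 = 2 ⇒ 1

1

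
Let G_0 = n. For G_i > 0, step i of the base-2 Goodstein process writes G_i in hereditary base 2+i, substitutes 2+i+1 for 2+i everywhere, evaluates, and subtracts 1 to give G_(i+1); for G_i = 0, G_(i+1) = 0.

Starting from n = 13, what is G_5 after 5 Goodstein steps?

5765998

i=0: 13 = 2^(2 + 1) + 2^2 + 1 (b=2); 2→3: 3^(3 + 1) + 3^3 + 1 = 109; 109−1 = 108
i=1: 108 = 3^(3 + 1) + 3^3 (b=3); 3→4: 4^(4 + 1) + 4^4 = 1280; 1280−1 = 1279
i=2: 1279 = 4^(4 + 1) + 3·4^3 + 3·4^2 + 3·4 + 3 (b=4); 4→5: 5^(5 + 1) + 3·5^3 + 3·5^2 + 3·5 + 3 = 16093; 16093−1 = 16092
i=3: 16092 = 5^(5 + 1) + 3·5^3 + 3·5^2 + 3·5 + 2 (b=5); 5→6: 6^(6 + 1) + 3·6^3 + 3·6^2 + 3·6 + 2 = 280712; 280712−1 = 280711
i=4: 280711 = 6^(6 + 1) + 3·6^3 + 3·6^2 + 3·6 + 1 (b=6); 6→7: 7^(7 + 1) + 3·7^3 + 3·7^2 + 3·7 + 1 = 5765999; 5765999−1 = 5765998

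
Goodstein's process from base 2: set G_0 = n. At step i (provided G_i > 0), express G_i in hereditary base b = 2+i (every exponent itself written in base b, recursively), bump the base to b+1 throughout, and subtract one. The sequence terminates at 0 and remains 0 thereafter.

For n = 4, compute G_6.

i=0: 4 = 2^2 (b=2); 2→3: 3^3 = 27; 27−1 = 26
i=1: 26 = 2·3^2 + 2·3 + 2 (b=3); 3→4: 2·4^2 + 2·4 + 2 = 42; 42−1 = 41
i=2: 41 = 2·4^2 + 2·4 + 1 (b=4); 4→5: 2·5^2 + 2·5 + 1 = 61; 61−1 = 60
i=3: 60 = 2·5^2 + 2·5 (b=5); 5→6: 2·6^2 + 2·6 = 84; 84−1 = 83
i=4: 83 = 2·6^2 + 6 + 5 (b=6); 6→7: 2·7^2 + 7 + 5 = 110; 110−1 = 109
i=5: 109 = 2·7^2 + 7 + 4 (b=7); 7→8: 2·8^2 + 8 + 4 = 140; 140−1 = 139

139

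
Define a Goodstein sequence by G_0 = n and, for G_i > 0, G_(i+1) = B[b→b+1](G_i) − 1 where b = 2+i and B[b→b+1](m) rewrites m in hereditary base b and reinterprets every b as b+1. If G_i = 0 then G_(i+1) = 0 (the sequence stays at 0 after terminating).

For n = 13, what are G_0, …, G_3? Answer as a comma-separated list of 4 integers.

13, 108, 1279, 16092

(0) 13|_2 = 2^(2 + 1) + 2^2 + 1 ↦ 3^(3 + 1) + 3^3 + 1|_3 = 109 ⇒ 108
(1) 108|_3 = 3^(3 + 1) + 3^3 ↦ 4^(4 + 1) + 4^4|_4 = 1280 ⇒ 1279
(2) 1279|_4 = 4^(4 + 1) + 3·4^3 + 3·4^2 + 3·4 + 3 ↦ 5^(5 + 1) + 3·5^3 + 3·5^2 + 3·5 + 3|_5 = 16093 ⇒ 16092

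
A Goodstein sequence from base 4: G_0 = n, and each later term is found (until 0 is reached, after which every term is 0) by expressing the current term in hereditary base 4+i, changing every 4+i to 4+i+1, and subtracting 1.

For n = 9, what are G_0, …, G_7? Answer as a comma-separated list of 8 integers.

9, 10, 11, 11, 11, 11, 11, 11

base 4: 9 = 2·4 + 1; at 5: 2·5 + 1 = 11; next = 10
base 5: 10 = 2·5; at 6: 2·6 = 12; next = 11
base 6: 11 = 6 + 5; at 7: 7 + 5 = 12; next = 11
base 7: 11 = 7 + 4; at 8: 8 + 4 = 12; next = 11
base 8: 11 = 8 + 3; at 9: 9 + 3 = 12; next = 11
base 9: 11 = 9 + 2; at 10: 10 + 2 = 12; next = 11
base 10: 11 = 10 + 1; at 11: 11 + 1 = 12; next = 11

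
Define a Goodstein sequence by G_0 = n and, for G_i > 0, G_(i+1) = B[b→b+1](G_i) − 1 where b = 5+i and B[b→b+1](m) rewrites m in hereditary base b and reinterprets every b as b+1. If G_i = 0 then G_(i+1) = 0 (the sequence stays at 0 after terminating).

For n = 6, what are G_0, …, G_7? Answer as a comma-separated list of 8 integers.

6, 6, 6, 5, 4, 3, 2, 1

step 0: 6 = 5 + 1; sub 6 for 5: 6 + 1; = 7; G_1 = 7−1 = 6
step 1: 6 = 6; sub 7 for 6: 7; = 7; G_2 = 7−1 = 6
step 2: 6 = 6; sub 8 for 7: 6; = 6; G_3 = 6−1 = 5
step 3: 5 = 5; sub 9 for 8: 5; = 5; G_4 = 5−1 = 4
step 4: 4 = 4; sub 10 for 9: 4; = 4; G_5 = 4−1 = 3
step 5: 3 = 3; sub 11 for 10: 3; = 3; G_6 = 3−1 = 2
step 6: 2 = 2; sub 12 for 11: 2; = 2; G_7 = 2−1 = 1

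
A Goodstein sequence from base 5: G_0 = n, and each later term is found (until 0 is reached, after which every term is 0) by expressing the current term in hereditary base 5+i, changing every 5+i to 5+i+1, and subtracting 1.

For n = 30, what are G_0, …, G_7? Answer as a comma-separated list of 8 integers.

30, 41, 53, 67, 83, 101, 121, 143

30 —HB5→ 5^2 + 5 —bump→ 6^2 + 6 = 42 —(−1)→ 41
41 —HB6→ 6^2 + 5 —bump→ 7^2 + 5 = 54 —(−1)→ 53
53 —HB7→ 7^2 + 4 —bump→ 8^2 + 4 = 68 —(−1)→ 67
67 —HB8→ 8^2 + 3 —bump→ 9^2 + 3 = 84 —(−1)→ 83
83 —HB9→ 9^2 + 2 —bump→ 10^2 + 2 = 102 —(−1)→ 101
101 —HB10→ 10^2 + 1 —bump→ 11^2 + 1 = 122 —(−1)→ 121
121 —HB11→ 11^2 —bump→ 12^2 = 144 —(−1)→ 143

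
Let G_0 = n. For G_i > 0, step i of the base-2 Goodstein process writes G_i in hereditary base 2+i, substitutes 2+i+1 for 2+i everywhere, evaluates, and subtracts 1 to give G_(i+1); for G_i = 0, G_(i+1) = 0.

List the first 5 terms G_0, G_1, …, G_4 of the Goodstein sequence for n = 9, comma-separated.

9, 81, 1023, 9842, 140743

9 —HB2→ 2^(2 + 1) + 1 —bump→ 3^(3 + 1) + 1 = 82 —(−1)→ 81
81 —HB3→ 3^(3 + 1) —bump→ 4^(4 + 1) = 1024 —(−1)→ 1023
1023 —HB4→ 3·4^4 + 3·4^3 + 3·4^2 + 3·4 + 3 —bump→ 3·5^5 + 3·5^3 + 3·5^2 + 3·5 + 3 = 9843 —(−1)→ 9842
9842 —HB5→ 3·5^5 + 3·5^3 + 3·5^2 + 3·5 + 2 —bump→ 3·6^6 + 3·6^3 + 3·6^2 + 3·6 + 2 = 140744 —(−1)→ 140743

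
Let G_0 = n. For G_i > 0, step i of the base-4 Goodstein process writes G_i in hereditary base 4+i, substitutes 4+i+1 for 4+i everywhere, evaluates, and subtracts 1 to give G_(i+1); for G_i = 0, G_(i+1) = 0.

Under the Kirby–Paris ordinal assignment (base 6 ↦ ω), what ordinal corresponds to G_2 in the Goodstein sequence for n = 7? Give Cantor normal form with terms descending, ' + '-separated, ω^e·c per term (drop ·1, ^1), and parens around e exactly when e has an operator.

G_0=7  [base 4] 4 + 3  →[4↦5]→  5 + 3 = 8  −1 ⇒ G_1=7
G_1=7  [base 5] 5 + 2  →[5↦6]→  6 + 2 = 8  −1 ⇒ G_2=7
G_2=7  [base 6] 6 + 1  →[6↦7]→  7 + 1 = 8  −1 ⇒ G_3=7

ω + 1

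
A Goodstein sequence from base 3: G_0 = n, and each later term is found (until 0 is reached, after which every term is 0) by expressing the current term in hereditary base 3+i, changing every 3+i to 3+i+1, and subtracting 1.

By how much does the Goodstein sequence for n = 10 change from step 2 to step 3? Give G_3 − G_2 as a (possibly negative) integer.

3

[0] 10 ≡ 3^2 + 1 (base 3). Lift 4: 17. −1: 16.
[1] 16 ≡ 4^2 (base 4). Lift 5: 25. −1: 24.
[2] 24 ≡ 4·5 + 4 (base 5). Lift 6: 28. −1: 27.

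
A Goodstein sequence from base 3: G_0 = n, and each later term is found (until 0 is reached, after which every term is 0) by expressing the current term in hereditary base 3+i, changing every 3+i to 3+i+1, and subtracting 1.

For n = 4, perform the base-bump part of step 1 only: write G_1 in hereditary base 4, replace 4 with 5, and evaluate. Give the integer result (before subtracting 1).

5

step 0: 4 = 3 + 1; sub 4 for 3: 4 + 1; = 5; G_1 = 5−1 = 4
step 1: 4 = 4; sub 5 for 4: 5; = 5; G_2 = 5−1 = 4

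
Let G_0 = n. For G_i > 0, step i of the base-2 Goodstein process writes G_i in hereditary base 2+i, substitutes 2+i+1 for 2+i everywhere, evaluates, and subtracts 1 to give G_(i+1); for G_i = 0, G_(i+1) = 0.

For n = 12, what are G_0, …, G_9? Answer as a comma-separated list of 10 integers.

12, 107, 1065, 15685, 280019, 5764910, 134217867, 3486784574, 100000000211, 3138428376974

G_0 = 12. HB_2(12) = 2^(2 + 1) + 2^2. Bump = 108. G_1 = 107.
G_1 = 107. HB_3(107) = 3^(3 + 1) + 2·3^2 + 2·3 + 2. Bump = 1066. G_2 = 1065.
G_2 = 1065. HB_4(1065) = 4^(4 + 1) + 2·4^2 + 2·4 + 1. Bump = 15686. G_3 = 15685.
G_3 = 15685. HB_5(15685) = 5^(5 + 1) + 2·5^2 + 2·5. Bump = 280020. G_4 = 280019.
G_4 = 280019. HB_6(280019) = 6^(6 + 1) + 2·6^2 + 6 + 5. Bump = 5764911. G_5 = 5764910.
G_5 = 5764910. HB_7(5764910) = 7^(7 + 1) + 2·7^2 + 7 + 4. Bump = 134217868. G_6 = 134217867.
G_6 = 134217867. HB_8(134217867) = 8^(8 + 1) + 2·8^2 + 8 + 3. Bump = 3486784575. G_7 = 3486784574.
G_7 = 3486784574. HB_9(3486784574) = 9^(9 + 1) + 2·9^2 + 9 + 2. Bump = 100000000212. G_8 = 100000000211.
G_8 = 100000000211. HB_10(100000000211) = 10^(10 + 1) + 2·10^2 + 10 + 1. Bump = 3138428376975. G_9 = 3138428376974.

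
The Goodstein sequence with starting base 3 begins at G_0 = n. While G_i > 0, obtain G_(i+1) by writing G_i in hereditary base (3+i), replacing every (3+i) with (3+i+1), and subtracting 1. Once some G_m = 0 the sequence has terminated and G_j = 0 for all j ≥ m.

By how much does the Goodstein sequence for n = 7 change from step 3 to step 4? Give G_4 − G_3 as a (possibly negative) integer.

0

(0) 7|_3 = 2·3 + 1 ↦ 2·4 + 1|_4 = 9 ⇒ 8
(1) 8|_4 = 2·4 ↦ 2·5|_5 = 10 ⇒ 9
(2) 9|_5 = 5 + 4 ↦ 6 + 4|_6 = 10 ⇒ 9
(3) 9|_6 = 6 + 3 ↦ 7 + 3|_7 = 10 ⇒ 9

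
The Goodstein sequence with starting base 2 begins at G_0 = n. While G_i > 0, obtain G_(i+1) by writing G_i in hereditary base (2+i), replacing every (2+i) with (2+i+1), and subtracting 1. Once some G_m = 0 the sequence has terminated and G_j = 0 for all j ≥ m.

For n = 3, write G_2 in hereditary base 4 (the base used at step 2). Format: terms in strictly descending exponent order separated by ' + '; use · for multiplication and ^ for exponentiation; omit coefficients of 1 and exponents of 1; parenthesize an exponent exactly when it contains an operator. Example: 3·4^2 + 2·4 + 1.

i=0: 3 = 2 + 1 (b=2); 2→3: 3 + 1 = 4; 4−1 = 3
i=1: 3 = 3 (b=3); 3→4: 4 = 4; 4−1 = 3
i=2: 3 = 3 (b=4); 4→5: 3 = 3; 3−1 = 2

3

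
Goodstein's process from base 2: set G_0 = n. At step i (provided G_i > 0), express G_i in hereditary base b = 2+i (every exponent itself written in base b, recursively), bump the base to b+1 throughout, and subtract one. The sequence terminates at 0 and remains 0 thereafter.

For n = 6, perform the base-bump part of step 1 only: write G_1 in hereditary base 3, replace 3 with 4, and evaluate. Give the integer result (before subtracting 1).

258

G_0=6  [base 2] 2^2 + 2  →[2↦3]→  3^3 + 3 = 30  −1 ⇒ G_1=29
G_1=29  [base 3] 3^3 + 2  →[3↦4]→  4^4 + 2 = 258  −1 ⇒ G_2=257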